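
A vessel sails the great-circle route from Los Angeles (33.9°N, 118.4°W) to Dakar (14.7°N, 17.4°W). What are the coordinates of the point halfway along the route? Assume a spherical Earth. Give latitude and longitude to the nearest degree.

Convert each endpoint to a unit vector on the sphere (x = cos φ cos λ, y = cos φ sin λ, z = sin φ).
The central angle between the endpoints is δ = arccos(p₁·p₂) ≈ 1.582 rad (90.7°).
Interpolate at f = 1/2 with slerp weights a = sin((1−f)δ)/sin δ ≈ 0.711, b = sin(fδ)/sin δ ≈ 0.711.
p = a·p₁ + b·p₂ ≈ (0.376, -0.725, 0.577); φ = arcsin(p_z) ≈ 35.25°, λ = atan2(p_y, p_x) ≈ -62.61°.

≈ 35°N, 63°W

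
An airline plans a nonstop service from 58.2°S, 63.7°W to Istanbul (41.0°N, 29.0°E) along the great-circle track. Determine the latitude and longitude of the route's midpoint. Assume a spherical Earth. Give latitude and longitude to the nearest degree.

Convert each endpoint to a unit vector on the sphere (x = cos φ cos λ, y = cos φ sin λ, z = sin φ).
The central angle between the endpoints is δ = arccos(p₁·p₂) ≈ 2.185 rad (125.2°).
Interpolate at f = 1/2 with slerp weights a = sin((1−f)δ)/sin δ ≈ 1.086, b = sin(fδ)/sin δ ≈ 1.086.
p = a·p₁ + b·p₂ ≈ (0.971, -0.116, -0.211); φ = arcsin(p_z) ≈ -12.16°, λ = atan2(p_y, p_x) ≈ -6.80°.

≈ 12°S, 7°W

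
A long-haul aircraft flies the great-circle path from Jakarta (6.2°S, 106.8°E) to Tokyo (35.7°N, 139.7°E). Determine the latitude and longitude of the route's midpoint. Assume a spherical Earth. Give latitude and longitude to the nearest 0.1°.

Write both endpoints as unit vectors p₁, p₂ with components (cos φ cos λ, cos φ sin λ, sin φ).
The central angle between the endpoints is δ = arccos(p₁·p₂) ≈ 0.909 rad (52.1°).
Interpolate at f = 1/2 with slerp weights a = sin((1−f)δ)/sin δ ≈ 0.556, b = sin(fδ)/sin δ ≈ 0.556.
p = a·p₁ + b·p₂ ≈ (-0.505, 0.822, 0.265); φ = arcsin(p_z) ≈ 15.34°, λ = atan2(p_y, p_x) ≈ 121.55°.

≈ 15.3°N, 121.5°E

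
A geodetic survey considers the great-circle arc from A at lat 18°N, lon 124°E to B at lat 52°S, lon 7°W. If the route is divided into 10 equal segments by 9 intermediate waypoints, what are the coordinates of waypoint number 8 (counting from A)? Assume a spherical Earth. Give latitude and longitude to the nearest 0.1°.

The haversine formula gives a central angle δ ≈ 2.249 rad (128.9°) between the endpoints.
Interpolate at f = 8/10 with slerp weights a = sin((1−f)δ)/sin δ ≈ 0.559, b = sin(fδ)/sin δ ≈ 1.251.
p = a·p₁ + b·p₂ ≈ (0.467, 0.347, -0.813); φ = arcsin(p_z) ≈ -54.42°, λ = atan2(p_y, p_x) ≈ 36.55°.

≈ lat 54.4°S, lon 36.6°E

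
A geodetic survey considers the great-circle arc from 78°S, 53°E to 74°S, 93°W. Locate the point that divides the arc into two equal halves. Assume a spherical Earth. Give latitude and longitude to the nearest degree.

≈ 85°S, 45°W

From cos δ = sin φ₁ sin φ₂ + cos φ₁ cos φ₂ cos Δλ, the central angle is δ ≈ 0.467 rad (26.8°).
Interpolate at f = 1/2 with slerp weights a = sin((1−f)δ)/sin δ ≈ 0.514, b = sin(fδ)/sin δ ≈ 0.514.
p = a·p₁ + b·p₂ ≈ (0.057, -0.056, -0.997); φ = arcsin(p_z) ≈ -85.42°, λ = atan2(p_y, p_x) ≈ -44.61°.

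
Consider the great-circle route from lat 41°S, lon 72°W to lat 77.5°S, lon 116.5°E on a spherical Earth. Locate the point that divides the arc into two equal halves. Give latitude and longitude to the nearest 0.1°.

≈ lat 71.6°S, lon 75.4°W

Convert each endpoint to a unit vector on the sphere (x = cos φ cos λ, y = cos φ sin λ, z = sin φ).
The central angle between the endpoints is δ = arccos(p₁·p₂) ≈ 1.071 rad (61.4°).
Interpolate at f = 1/2 with slerp weights a = sin((1−f)δ)/sin δ ≈ 0.581, b = sin(fδ)/sin δ ≈ 0.581.
p = a·p₁ + b·p₂ ≈ (0.079, -0.305, -0.949); φ = arcsin(p_z) ≈ -71.64°, λ = atan2(p_y, p_x) ≈ -75.39°.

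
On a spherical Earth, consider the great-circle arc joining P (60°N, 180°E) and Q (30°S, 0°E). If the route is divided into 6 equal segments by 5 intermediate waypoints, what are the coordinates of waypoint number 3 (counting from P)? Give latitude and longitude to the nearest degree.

≈ (45°N, 0°E)

Convert each endpoint to a unit vector on the sphere (x = cos φ cos λ, y = cos φ sin λ, z = sin φ).
The central angle between the endpoints is δ = arccos(p₁·p₂) ≈ 2.618 rad (150.0°).
Interpolate at f = 3/6 with slerp weights a = sin((1−f)δ)/sin δ ≈ 1.932, b = sin(fδ)/sin δ ≈ 1.932.
p = a·p₁ + b·p₂ ≈ (0.707, 0.000, 0.707); φ = arcsin(p_z) ≈ 45.00°, λ = atan2(p_y, p_x) ≈ 0.00°.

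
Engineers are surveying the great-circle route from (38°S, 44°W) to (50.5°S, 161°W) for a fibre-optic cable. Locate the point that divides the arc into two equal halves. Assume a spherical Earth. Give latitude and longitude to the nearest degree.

The haversine formula gives a central angle δ ≈ 1.321 rad (75.7°) between the endpoints.
Interpolate at f = 1/2 with slerp weights a = sin((1−f)δ)/sin δ ≈ 0.633, b = sin(fδ)/sin δ ≈ 0.633.
p = a·p₁ + b·p₂ ≈ (-0.022, -0.478, -0.878); φ = arcsin(p_z) ≈ -61.43°, λ = atan2(p_y, p_x) ≈ -92.62°.

≈ (61°S, 93°W)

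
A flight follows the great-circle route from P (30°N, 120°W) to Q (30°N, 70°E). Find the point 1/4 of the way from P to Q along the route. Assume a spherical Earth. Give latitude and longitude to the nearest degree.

≈ (59°N, 130°W)

Convert each endpoint to a unit vector on the sphere (x = cos φ cos λ, y = cos φ sin λ, z = sin φ).
The central angle between the endpoints is δ = arccos(p₁·p₂) ≈ 2.081 rad (119.2°).
Interpolate at f = 1/4 with slerp weights a = sin((1−f)δ)/sin δ ≈ 1.146, b = sin(fδ)/sin δ ≈ 0.570.
p = a·p₁ + b·p₂ ≈ (-0.327, -0.396, 0.858); φ = arcsin(p_z) ≈ 59.09°, λ = atan2(p_y, p_x) ≈ -129.60°.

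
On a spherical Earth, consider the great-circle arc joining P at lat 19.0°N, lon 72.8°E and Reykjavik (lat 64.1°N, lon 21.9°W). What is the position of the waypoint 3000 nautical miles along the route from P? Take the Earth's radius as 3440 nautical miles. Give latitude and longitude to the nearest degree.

≈ lat 59°N, lon 31°E

Convert each endpoint to a unit vector on the sphere (x = cos φ cos λ, y = cos φ sin λ, z = sin φ).
The central angle between the endpoints is δ = arccos(p₁·p₂) ≈ 1.309 rad (75.0°). The total great-circle distance is δ·R ≈ 1.309 × 3440 ≈ 4502 nmi, so the target fraction is f = 3000/4502 ≈ 0.666.
Interpolate at f ≈ 0.666 with slerp weights a = sin((1−f)δ)/sin δ ≈ 0.438, b = sin(fδ)/sin δ ≈ 0.793.
p = a·p₁ + b·p₂ ≈ (0.444, 0.266, 0.856); φ = arcsin(p_z) ≈ 58.83°, λ = atan2(p_y, p_x) ≈ 30.98°.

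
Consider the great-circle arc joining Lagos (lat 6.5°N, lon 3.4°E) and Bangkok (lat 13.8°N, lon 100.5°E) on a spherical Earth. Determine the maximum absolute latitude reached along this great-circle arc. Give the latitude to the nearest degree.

≈ 16°N

The great circle lies in the plane with unit normal n̂ = (p₁ × p₂)/|p₁ × p₂|.
Here n̂_z ≈ +0.962; the vertex latitude is φ_max = arccos|n̂_z| ≈ 15.9°.
Check via Clairaut: cos φ_max = |cos φ₁| · sin C = cos(6.5°)·sin(75.4°) ≈ 0.962, again giving ≈ 15.9°.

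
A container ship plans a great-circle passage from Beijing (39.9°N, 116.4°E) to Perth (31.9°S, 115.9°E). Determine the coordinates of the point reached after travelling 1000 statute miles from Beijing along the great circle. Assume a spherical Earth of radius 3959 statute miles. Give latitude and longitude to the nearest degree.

From cos δ = sin φ₁ sin φ₂ + cos φ₁ cos φ₂ cos Δλ, the central angle is δ ≈ 1.253 rad (71.8°). The total great-circle distance is δ·R ≈ 1.253 × 3959 ≈ 4961 mi, so the target fraction is f = 1000/4961 ≈ 0.202.
Interpolate at f ≈ 0.202 with slerp weights a = sin((1−f)δ)/sin δ ≈ 0.886, b = sin(fδ)/sin δ ≈ 0.263.
p = a·p₁ + b·p₂ ≈ (-0.400, 0.810, 0.429); φ = arcsin(p_z) ≈ 25.43°, λ = atan2(p_y, p_x) ≈ 116.28°.

≈ 25°N, 116°E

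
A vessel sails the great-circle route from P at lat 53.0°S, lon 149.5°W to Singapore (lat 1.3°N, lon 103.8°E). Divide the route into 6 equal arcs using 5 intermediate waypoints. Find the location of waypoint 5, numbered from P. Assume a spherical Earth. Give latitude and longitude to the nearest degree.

≈ lat 12°S, lon 114°E

Convert each endpoint to a unit vector on the sphere (x = cos φ cos λ, y = cos φ sin λ, z = sin φ).
The central angle between the endpoints is δ = arccos(p₁·p₂) ≈ 1.763 rad (101.0°).
Interpolate at f = 5/6 with slerp weights a = sin((1−f)δ)/sin δ ≈ 0.295, b = sin(fδ)/sin δ ≈ 1.014.
p = a·p₁ + b·p₂ ≈ (-0.395, 0.894, -0.213); φ = arcsin(p_z) ≈ -12.28°, λ = atan2(p_y, p_x) ≈ 113.82°.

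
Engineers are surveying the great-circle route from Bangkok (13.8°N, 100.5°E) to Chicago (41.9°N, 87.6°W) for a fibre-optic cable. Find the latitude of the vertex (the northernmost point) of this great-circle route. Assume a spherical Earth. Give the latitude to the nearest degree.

≈ 83°N

The great circle lies in the plane with unit normal n̂ = (p₁ × p₂)/|p₁ × p₂|.
Here n̂_z ≈ +0.123; the vertex latitude is φ_max = arccos|n̂_z| ≈ 83.0°.
Check via Clairaut: cos φ_max = |cos φ₁| · sin C = cos(13.8°)·sin(7.3°) ≈ 0.123, again giving ≈ 83.0°.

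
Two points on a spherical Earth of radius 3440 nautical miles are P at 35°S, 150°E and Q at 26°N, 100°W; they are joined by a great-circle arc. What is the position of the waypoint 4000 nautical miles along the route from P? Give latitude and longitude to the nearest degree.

Convert each endpoint to a unit vector on the sphere (x = cos φ cos λ, y = cos φ sin λ, z = sin φ).
The central angle between the endpoints is δ = arccos(p₁·p₂) ≈ 2.098 rad (120.2°). The total great-circle distance is δ·R ≈ 2.098 × 3440 ≈ 7218 nmi, so the target fraction is f = 4000/7218 ≈ 0.554.
Interpolate at f ≈ 0.554 with slerp weights a = sin((1−f)δ)/sin δ ≈ 0.931, b = sin(fδ)/sin δ ≈ 1.062.
p = a·p₁ + b·p₂ ≈ (-0.826, -0.559, -0.069); φ = arcsin(p_z) ≈ -3.93°, λ = atan2(p_y, p_x) ≈ -145.94°.

≈ 4°S, 146°W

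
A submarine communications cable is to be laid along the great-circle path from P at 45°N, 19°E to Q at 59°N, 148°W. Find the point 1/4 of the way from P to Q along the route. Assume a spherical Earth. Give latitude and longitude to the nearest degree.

Convert each endpoint to a unit vector on the sphere (x = cos φ cos λ, y = cos φ sin λ, z = sin φ).
The central angle between the endpoints is δ = arccos(p₁·p₂) ≈ 1.317 rad (75.4°).
Interpolate at f = 1/4 with slerp weights a = sin((1−f)δ)/sin δ ≈ 0.862, b = sin(fδ)/sin δ ≈ 0.334.
p = a·p₁ + b·p₂ ≈ (0.431, 0.107, 0.896); φ = arcsin(p_z) ≈ 63.65°, λ = atan2(p_y, p_x) ≈ 14.00°.

≈ 64°N, 14°E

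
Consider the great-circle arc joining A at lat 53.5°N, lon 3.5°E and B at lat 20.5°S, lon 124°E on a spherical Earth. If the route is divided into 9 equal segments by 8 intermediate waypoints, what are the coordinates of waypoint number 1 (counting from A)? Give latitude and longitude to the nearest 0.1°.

The haversine formula gives a central angle δ ≈ 2.170 rad (124.4°) between the endpoints.
Interpolate at f = 1/9 with slerp weights a = sin((1−f)δ)/sin δ ≈ 1.134, b = sin(fδ)/sin δ ≈ 0.289.
p = a·p₁ + b·p₂ ≈ (0.522, 0.266, 0.811); φ = arcsin(p_z) ≈ 54.15°, λ = atan2(p_y, p_x) ≈ 26.99°.

≈ lat 54.1°N, lon 27.0°E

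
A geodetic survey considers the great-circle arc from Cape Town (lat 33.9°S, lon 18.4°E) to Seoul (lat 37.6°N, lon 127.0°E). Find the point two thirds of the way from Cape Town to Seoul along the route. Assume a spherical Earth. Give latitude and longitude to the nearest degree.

≈ lat 17°N, lon 87°E

Convert each endpoint to a unit vector on the sphere (x = cos φ cos λ, y = cos φ sin λ, z = sin φ).
The central angle between the endpoints is δ = arccos(p₁·p₂) ≈ 2.153 rad (123.4°).
Interpolate at f = 2/3 with slerp weights a = sin((1−f)δ)/sin δ ≈ 0.788, b = sin(fδ)/sin δ ≈ 1.186.
p = a·p₁ + b·p₂ ≈ (0.055, 0.957, 0.285); φ = arcsin(p_z) ≈ 16.54°, λ = atan2(p_y, p_x) ≈ 86.74°.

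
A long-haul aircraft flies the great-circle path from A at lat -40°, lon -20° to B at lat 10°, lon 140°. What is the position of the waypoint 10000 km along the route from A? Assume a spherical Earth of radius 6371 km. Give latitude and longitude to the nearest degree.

Write both endpoints as unit vectors p₁, p₂ with components (cos φ cos λ, cos φ sin λ, sin φ).
The central angle between the endpoints is δ = arccos(p₁·p₂) ≈ 2.533 rad (145.1°). The total great-circle distance is δ·R ≈ 2.533 × 6371 ≈ 16139 km, so the target fraction is f = 10000/16139 ≈ 0.620.
Interpolate at f ≈ 0.620 with slerp weights a = sin((1−f)δ)/sin δ ≈ 1.437, b = sin(fδ)/sin δ ≈ 1.749.
p = a·p₁ + b·p₂ ≈ (-0.286, 0.731, -0.620); φ = arcsin(p_z) ≈ -38.29°, λ = atan2(p_y, p_x) ≈ 111.34°.

≈ lat -38°, lon 111°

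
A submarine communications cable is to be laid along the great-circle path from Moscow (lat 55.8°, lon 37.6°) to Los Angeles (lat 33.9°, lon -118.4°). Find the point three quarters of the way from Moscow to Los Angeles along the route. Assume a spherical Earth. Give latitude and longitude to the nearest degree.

The haversine formula gives a central angle δ ≈ 1.536 rad (88.0°) between the endpoints.
Interpolate at f = 3/4 with slerp weights a = sin((1−f)δ)/sin δ ≈ 0.375, b = sin(fδ)/sin δ ≈ 0.914.
p = a·p₁ + b·p₂ ≈ (-0.194, -0.539, 0.820); φ = arcsin(p_z) ≈ 55.06°, λ = atan2(p_y, p_x) ≈ -109.79°.

≈ lat 55°, lon -110°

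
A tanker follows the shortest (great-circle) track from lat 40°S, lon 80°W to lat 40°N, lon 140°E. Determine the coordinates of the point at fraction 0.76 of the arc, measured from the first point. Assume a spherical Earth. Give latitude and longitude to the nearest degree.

≈ lat 25°N, lon 179°E

Write both endpoints as unit vectors p₁, p₂ with components (cos φ cos λ, cos φ sin λ, sin φ).
The central angle between the endpoints is δ = arccos(p₁·p₂) ≈ 2.611 rad (149.6°).
Interpolate at f = 0.76 with slerp weights a = sin((1−f)δ)/sin δ ≈ 1.160, b = sin(fδ)/sin δ ≈ 1.811.
p = a·p₁ + b·p₂ ≈ (-0.908, 0.017, 0.418); φ = arcsin(p_z) ≈ 24.73°, λ = atan2(p_y, p_x) ≈ 178.96°.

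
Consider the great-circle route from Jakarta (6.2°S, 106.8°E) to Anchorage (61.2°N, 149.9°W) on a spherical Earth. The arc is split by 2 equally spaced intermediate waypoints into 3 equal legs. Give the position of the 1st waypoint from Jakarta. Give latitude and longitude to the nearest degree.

From cos δ = sin φ₁ sin φ₂ + cos φ₁ cos φ₂ cos Δλ, the central angle is δ ≈ 1.777 rad (101.8°).
Interpolate at f = 1/3 with slerp weights a = sin((1−f)δ)/sin δ ≈ 0.946, b = sin(fδ)/sin δ ≈ 0.570.
p = a·p₁ + b·p₂ ≈ (-0.510, 0.763, 0.398); φ = arcsin(p_z) ≈ 23.43°, λ = atan2(p_y, p_x) ≈ 123.75°.

≈ 23°N, 124°E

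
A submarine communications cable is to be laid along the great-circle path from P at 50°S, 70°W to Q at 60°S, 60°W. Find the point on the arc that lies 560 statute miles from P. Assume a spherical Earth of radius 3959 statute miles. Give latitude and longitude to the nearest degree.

Convert each endpoint to a unit vector on the sphere (x = cos φ cos λ, y = cos φ sin λ, z = sin φ).
The central angle between the endpoints is δ = arccos(p₁·p₂) ≈ 0.201 rad (11.5°). The total great-circle distance is δ·R ≈ 0.201 × 3959 ≈ 795 mi, so the target fraction is f = 560/795 ≈ 0.705.
Interpolate at f ≈ 0.705 with slerp weights a = sin((1−f)δ)/sin δ ≈ 0.297, b = sin(fδ)/sin δ ≈ 0.707.
p = a·p₁ + b·p₂ ≈ (0.242, -0.486, -0.840); φ = arcsin(p_z) ≈ -57.14°, λ = atan2(p_y, p_x) ≈ -63.50°.

≈ 57°S, 64°W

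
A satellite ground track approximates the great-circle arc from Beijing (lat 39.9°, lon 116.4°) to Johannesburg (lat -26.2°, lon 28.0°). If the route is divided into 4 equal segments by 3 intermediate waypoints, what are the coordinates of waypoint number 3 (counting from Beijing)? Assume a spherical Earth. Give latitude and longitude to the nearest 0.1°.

≈ lat -8.9°, lon 48.9°

Convert each endpoint to a unit vector on the sphere (x = cos φ cos λ, y = cos φ sin λ, z = sin φ).
The central angle between the endpoints is δ = arccos(p₁·p₂) ≈ 1.838 rad (105.3°).
Interpolate at f = 3/4 with slerp weights a = sin((1−f)δ)/sin δ ≈ 0.460, b = sin(fδ)/sin δ ≈ 1.018.
p = a·p₁ + b·p₂ ≈ (0.649, 0.745, -0.154); φ = arcsin(p_z) ≈ -8.88°, λ = atan2(p_y, p_x) ≈ 48.91°.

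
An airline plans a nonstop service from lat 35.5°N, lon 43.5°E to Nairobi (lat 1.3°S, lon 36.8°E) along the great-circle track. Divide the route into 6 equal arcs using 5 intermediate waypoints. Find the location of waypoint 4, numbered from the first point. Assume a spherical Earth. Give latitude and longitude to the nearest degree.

≈ lat 11°N, lon 39°E

The haversine formula gives a central angle δ ≈ 0.652 rad (37.3°) between the endpoints.
Interpolate at f = 4/6 with slerp weights a = sin((1−f)δ)/sin δ ≈ 0.355, b = sin(fδ)/sin δ ≈ 0.694.
p = a·p₁ + b·p₂ ≈ (0.765, 0.615, 0.191); φ = arcsin(p_z) ≈ 10.99°, λ = atan2(p_y, p_x) ≈ 38.77°.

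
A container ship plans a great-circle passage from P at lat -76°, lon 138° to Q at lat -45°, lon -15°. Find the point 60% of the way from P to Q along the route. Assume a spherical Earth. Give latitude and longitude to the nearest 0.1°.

≈ lat -67.7°, lon -7.3°

Write both endpoints as unit vectors p₁, p₂ with components (cos φ cos λ, cos φ sin λ, sin φ).
The central angle between the endpoints is δ = arccos(p₁·p₂) ≈ 1.008 rad (57.7°).
Interpolate at f = 0.60 with slerp weights a = sin((1−f)δ)/sin δ ≈ 0.464, b = sin(fδ)/sin δ ≈ 0.672.
p = a·p₁ + b·p₂ ≈ (0.376, -0.048, -0.925); φ = arcsin(p_z) ≈ -67.74°, λ = atan2(p_y, p_x) ≈ -7.27°.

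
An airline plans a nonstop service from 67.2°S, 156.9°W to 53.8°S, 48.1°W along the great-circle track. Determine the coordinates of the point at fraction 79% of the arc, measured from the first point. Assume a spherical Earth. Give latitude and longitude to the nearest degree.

≈ 62°S, 59°W

The haversine formula gives a central angle δ ≈ 0.836 rad (47.9°) between the endpoints.
Interpolate at f = 0.79 with slerp weights a = sin((1−f)δ)/sin δ ≈ 0.235, b = sin(fδ)/sin δ ≈ 0.827.
p = a·p₁ + b·p₂ ≈ (0.242, -0.399, -0.884); φ = arcsin(p_z) ≈ -62.16°, λ = atan2(p_y, p_x) ≈ -58.76°.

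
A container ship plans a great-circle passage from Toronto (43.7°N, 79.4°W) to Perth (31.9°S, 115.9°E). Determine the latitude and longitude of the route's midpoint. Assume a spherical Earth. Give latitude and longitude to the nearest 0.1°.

≈ (33.7°N, 167.4°E)

From cos δ = sin φ₁ sin φ₂ + cos φ₁ cos φ₂ cos Δλ, the central angle is δ ≈ 2.848 rad (163.2°).
Interpolate at f = 1/2 with slerp weights a = sin((1−f)δ)/sin δ ≈ 3.414, b = sin(fδ)/sin δ ≈ 3.414.
p = a·p₁ + b·p₂ ≈ (-0.812, 0.181, 0.555); φ = arcsin(p_z) ≈ 33.69°, λ = atan2(p_y, p_x) ≈ 167.42°.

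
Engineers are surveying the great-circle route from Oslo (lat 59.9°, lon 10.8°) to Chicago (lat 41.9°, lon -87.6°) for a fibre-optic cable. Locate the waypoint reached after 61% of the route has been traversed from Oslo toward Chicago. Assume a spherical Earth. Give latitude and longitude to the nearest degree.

Write both endpoints as unit vectors p₁, p₂ with components (cos φ cos λ, cos φ sin λ, sin φ).
The central angle between the endpoints is δ = arccos(p₁·p₂) ≈ 1.020 rad (58.4°).
Interpolate at f = 0.61 with slerp weights a = sin((1−f)δ)/sin δ ≈ 0.455, b = sin(fδ)/sin δ ≈ 0.684.
p = a·p₁ + b·p₂ ≈ (0.245, -0.466, 0.850); φ = arcsin(p_z) ≈ 58.23°, λ = atan2(p_y, p_x) ≈ -62.24°.

≈ lat 58°, lon -62°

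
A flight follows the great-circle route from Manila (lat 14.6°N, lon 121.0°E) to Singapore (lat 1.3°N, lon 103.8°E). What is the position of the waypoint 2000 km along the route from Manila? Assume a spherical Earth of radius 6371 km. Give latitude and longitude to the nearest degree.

≈ lat 4°N, lon 107°E

Convert each endpoint to a unit vector on the sphere (x = cos φ cos λ, y = cos φ sin λ, z = sin φ).
The central angle between the endpoints is δ = arccos(p₁·p₂) ≈ 0.377 rad (21.6°). The total great-circle distance is δ·R ≈ 0.377 × 6371 ≈ 2399 km, so the target fraction is f = 2000/2399 ≈ 0.834.
Interpolate at f ≈ 0.834 with slerp weights a = sin((1−f)δ)/sin δ ≈ 0.170, b = sin(fδ)/sin δ ≈ 0.840.
p = a·p₁ + b·p₂ ≈ (-0.285, 0.956, 0.062); φ = arcsin(p_z) ≈ 3.55°, λ = atan2(p_y, p_x) ≈ 106.60°.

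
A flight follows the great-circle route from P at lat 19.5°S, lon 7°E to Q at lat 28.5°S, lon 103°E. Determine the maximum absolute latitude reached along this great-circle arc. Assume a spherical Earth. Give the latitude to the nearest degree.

≈ 34°S

The great circle lies in the plane with unit normal n̂ = (p₁ × p₂)/|p₁ × p₂|.
Here n̂_z ≈ +0.826; the vertex latitude is φ_max = arccos|n̂_z| ≈ 34.3°.
Check via Clairaut: cos φ_max = |cos φ₁| · sin C = cos(19.5°)·sin(118.8°) ≈ 0.826, again giving ≈ 34.3°.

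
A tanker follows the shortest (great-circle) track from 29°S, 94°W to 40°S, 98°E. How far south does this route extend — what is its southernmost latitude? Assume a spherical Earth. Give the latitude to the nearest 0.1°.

The great circle lies in the plane with unit normal n̂ = (p₁ × p₂)/|p₁ × p₂|.
Here n̂_z ≈ -0.148; the vertex latitude is φ_max = arccos|n̂_z| ≈ 81.5°.
Check via Clairaut: cos φ_max = |cos φ₁| · sin C = cos(29.0°)·sin(170.2°) ≈ 0.148, again giving ≈ 81.5°.

≈ 81.5°S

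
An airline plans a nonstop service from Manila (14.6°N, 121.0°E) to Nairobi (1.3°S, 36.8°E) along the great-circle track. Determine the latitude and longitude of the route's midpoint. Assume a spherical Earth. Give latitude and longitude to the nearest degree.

Convert each endpoint to a unit vector on the sphere (x = cos φ cos λ, y = cos φ sin λ, z = sin φ).
The central angle between the endpoints is δ = arccos(p₁·p₂) ≈ 1.479 rad (84.7°).
Interpolate at f = 1/2 with slerp weights a = sin((1−f)δ)/sin δ ≈ 0.677, b = sin(fδ)/sin δ ≈ 0.677.
p = a·p₁ + b·p₂ ≈ (0.204, 0.966, 0.155); φ = arcsin(p_z) ≈ 8.93°, λ = atan2(p_y, p_x) ≈ 78.06°.

≈ (9°N, 78°E)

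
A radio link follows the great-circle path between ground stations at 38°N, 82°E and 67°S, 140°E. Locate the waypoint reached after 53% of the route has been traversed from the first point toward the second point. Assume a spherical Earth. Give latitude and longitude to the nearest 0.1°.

Convert each endpoint to a unit vector on the sphere (x = cos φ cos λ, y = cos φ sin λ, z = sin φ).
The central angle between the endpoints is δ = arccos(p₁·p₂) ≈ 1.986 rad (113.8°).
Interpolate at f = 0.53 with slerp weights a = sin((1−f)δ)/sin δ ≈ 0.878, b = sin(fδ)/sin δ ≈ 0.950.
p = a·p₁ + b·p₂ ≈ (-0.188, 0.924, -0.333); φ = arcsin(p_z) ≈ -19.46°, λ = atan2(p_y, p_x) ≈ 101.49°.

≈ 19.5°S, 101.5°E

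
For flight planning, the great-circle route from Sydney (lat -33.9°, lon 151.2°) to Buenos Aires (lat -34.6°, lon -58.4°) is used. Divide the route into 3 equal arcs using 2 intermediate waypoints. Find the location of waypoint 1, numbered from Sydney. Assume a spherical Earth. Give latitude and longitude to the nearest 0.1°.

≈ lat -62.9°, lon -176.3°

The haversine formula gives a central angle δ ≈ 1.852 rad (106.1°) between the endpoints.
Interpolate at f = 1/3 with slerp weights a = sin((1−f)δ)/sin δ ≈ 0.983, b = sin(fδ)/sin δ ≈ 0.602.
p = a·p₁ + b·p₂ ≈ (-0.455, -0.029, -0.890); φ = arcsin(p_z) ≈ -62.89°, λ = atan2(p_y, p_x) ≈ -176.29°.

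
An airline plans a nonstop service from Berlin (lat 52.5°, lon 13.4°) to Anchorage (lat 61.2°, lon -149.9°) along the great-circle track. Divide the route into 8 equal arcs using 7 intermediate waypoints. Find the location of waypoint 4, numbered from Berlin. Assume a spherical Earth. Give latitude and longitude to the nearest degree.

≈ lat 83°, lon -30°

From cos δ = sin φ₁ sin φ₂ + cos φ₁ cos φ₂ cos Δλ, the central angle is δ ≈ 1.144 rad (65.5°).
Interpolate at f = 4/8 with slerp weights a = sin((1−f)δ)/sin δ ≈ 0.595, b = sin(fδ)/sin δ ≈ 0.595.
p = a·p₁ + b·p₂ ≈ (0.104, -0.060, 0.993); φ = arcsin(p_z) ≈ 83.10°, λ = atan2(p_y, p_x) ≈ -29.82°.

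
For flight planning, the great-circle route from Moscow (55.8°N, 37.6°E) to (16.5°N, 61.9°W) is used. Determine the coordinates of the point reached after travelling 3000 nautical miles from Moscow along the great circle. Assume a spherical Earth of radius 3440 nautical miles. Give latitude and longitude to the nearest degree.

From cos δ = sin φ₁ sin φ₂ + cos φ₁ cos φ₂ cos Δλ, the central angle is δ ≈ 1.424 rad (81.6°). The total great-circle distance is δ·R ≈ 1.424 × 3440 ≈ 4900 nmi, so the target fraction is f = 3000/4900 ≈ 0.612.
Interpolate at f ≈ 0.612 with slerp weights a = sin((1−f)δ)/sin δ ≈ 0.530, b = sin(fδ)/sin δ ≈ 0.774.
p = a·p₁ + b·p₂ ≈ (0.586, -0.473, 0.658); φ = arcsin(p_z) ≈ 41.18°, λ = atan2(p_y, p_x) ≈ -38.91°.

≈ (41°N, 39°W)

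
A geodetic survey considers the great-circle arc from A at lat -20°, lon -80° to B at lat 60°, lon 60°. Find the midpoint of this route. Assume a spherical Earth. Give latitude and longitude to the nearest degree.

≈ lat 39°, lon -50°

Convert each endpoint to a unit vector on the sphere (x = cos φ cos λ, y = cos φ sin λ, z = sin φ).
The central angle between the endpoints is δ = arccos(p₁·p₂) ≈ 2.286 rad (131.0°).
Interpolate at f = 1/2 with slerp weights a = sin((1−f)δ)/sin δ ≈ 1.206, b = sin(fδ)/sin δ ≈ 1.206.
p = a·p₁ + b·p₂ ≈ (0.498, -0.594, 0.632); φ = arcsin(p_z) ≈ 39.19°, λ = atan2(p_y, p_x) ≈ -50.00°.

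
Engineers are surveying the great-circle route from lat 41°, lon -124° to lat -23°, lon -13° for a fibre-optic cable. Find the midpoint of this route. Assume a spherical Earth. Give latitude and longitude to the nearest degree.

Convert each endpoint to a unit vector on the sphere (x = cos φ cos λ, y = cos φ sin λ, z = sin φ).
The central angle between the endpoints is δ = arccos(p₁·p₂) ≈ 2.101 rad (120.4°).
Interpolate at f = 1/2 with slerp weights a = sin((1−f)δ)/sin δ ≈ 1.005, b = sin(fδ)/sin δ ≈ 1.005.
p = a·p₁ + b·p₂ ≈ (0.477, -0.837, 0.267); φ = arcsin(p_z) ≈ 15.47°, λ = atan2(p_y, p_x) ≈ -60.31°.

≈ lat 15°, lon -60°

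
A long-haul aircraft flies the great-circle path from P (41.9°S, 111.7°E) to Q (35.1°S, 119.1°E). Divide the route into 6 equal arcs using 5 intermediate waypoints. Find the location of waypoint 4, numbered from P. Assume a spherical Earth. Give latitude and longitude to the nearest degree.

From cos δ = sin φ₁ sin φ₂ + cos φ₁ cos φ₂ cos Δλ, the central angle is δ ≈ 0.156 rad (8.9°).
Interpolate at f = 4/6 with slerp weights a = sin((1−f)δ)/sin δ ≈ 0.335, b = sin(fδ)/sin δ ≈ 0.668.
p = a·p₁ + b·p₂ ≈ (-0.358, 0.709, -0.608); φ = arcsin(p_z) ≈ -37.42°, λ = atan2(p_y, p_x) ≈ 116.79°.

≈ (37°S, 117°E)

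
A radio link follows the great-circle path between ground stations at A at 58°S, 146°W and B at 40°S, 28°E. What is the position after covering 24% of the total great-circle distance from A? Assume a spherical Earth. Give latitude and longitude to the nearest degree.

≈ 77°S, 139°W

Convert each endpoint to a unit vector on the sphere (x = cos φ cos λ, y = cos φ sin λ, z = sin φ).
The central angle between the endpoints is δ = arccos(p₁·p₂) ≈ 1.429 rad (81.9°).
Interpolate at f = 0.24 with slerp weights a = sin((1−f)δ)/sin δ ≈ 0.894, b = sin(fδ)/sin δ ≈ 0.340.
p = a·p₁ + b·p₂ ≈ (-0.163, -0.143, -0.976); φ = arcsin(p_z) ≈ -77.49°, λ = atan2(p_y, p_x) ≈ -138.78°.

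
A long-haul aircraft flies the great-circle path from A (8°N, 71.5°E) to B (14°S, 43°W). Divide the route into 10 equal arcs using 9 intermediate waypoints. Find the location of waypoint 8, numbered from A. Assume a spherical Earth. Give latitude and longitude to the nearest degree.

≈ (12°S, 19°W)

The haversine formula gives a central angle δ ≈ 2.018 rad (115.6°) between the endpoints.
Interpolate at f = 8/10 with slerp weights a = sin((1−f)δ)/sin δ ≈ 0.435, b = sin(fδ)/sin δ ≈ 1.108.
p = a·p₁ + b·p₂ ≈ (0.923, -0.324, -0.207); φ = arcsin(p_z) ≈ -11.97°, λ = atan2(p_y, p_x) ≈ -19.35°.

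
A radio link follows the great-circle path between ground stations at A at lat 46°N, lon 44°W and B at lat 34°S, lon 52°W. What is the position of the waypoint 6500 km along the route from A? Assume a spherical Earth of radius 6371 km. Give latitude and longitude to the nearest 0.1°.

From cos δ = sin φ₁ sin φ₂ + cos φ₁ cos φ₂ cos Δλ, the central angle is δ ≈ 1.402 rad (80.3°). The total great-circle distance is δ·R ≈ 1.402 × 6371 ≈ 8932 km, so the target fraction is f = 6500/8932 ≈ 0.728.
Interpolate at f ≈ 0.728 with slerp weights a = sin((1−f)δ)/sin δ ≈ 0.378, b = sin(fδ)/sin δ ≈ 0.865.
p = a·p₁ + b·p₂ ≈ (0.630, -0.747, -0.212); φ = arcsin(p_z) ≈ -12.22°, λ = atan2(p_y, p_x) ≈ -49.86°.

≈ lat 12.2°S, lon 49.9°W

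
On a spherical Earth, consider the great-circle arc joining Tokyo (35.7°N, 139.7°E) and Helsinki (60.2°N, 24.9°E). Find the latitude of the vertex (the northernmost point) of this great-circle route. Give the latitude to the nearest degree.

The great circle lies in the plane with unit normal n̂ = (p₁ × p₂)/|p₁ × p₂|.
Here n̂_z ≈ -0.389; the vertex latitude is φ_max = arccos|n̂_z| ≈ 67.1°.
Check via Clairaut: cos φ_max = |cos φ₁| · sin C = cos(35.7°)·sin(28.6°) ≈ 0.389, again giving ≈ 67.1°.

≈ 67°N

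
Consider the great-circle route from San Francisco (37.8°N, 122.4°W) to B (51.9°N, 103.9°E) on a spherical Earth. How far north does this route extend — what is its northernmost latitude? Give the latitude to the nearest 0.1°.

The great circle lies in the plane with unit normal n̂ = (p₁ × p₂)/|p₁ × p₂|.
Here n̂_z ≈ -0.356; the vertex latitude is φ_max = arccos|n̂_z| ≈ 69.1°.
Check via Clairaut: cos φ_max = |cos φ₁| · sin C = cos(37.8°)·sin(26.8°) ≈ 0.356, again giving ≈ 69.1°.

≈ 69.1°N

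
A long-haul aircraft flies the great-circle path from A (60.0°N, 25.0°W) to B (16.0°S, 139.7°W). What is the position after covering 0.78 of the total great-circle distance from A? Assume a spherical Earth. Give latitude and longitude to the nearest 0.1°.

≈ (6.2°N, 127.0°W)

Write both endpoints as unit vectors p₁, p₂ with components (cos φ cos λ, cos φ sin λ, sin φ).
The central angle between the endpoints is δ = arccos(p₁·p₂) ≈ 2.026 rad (116.1°).
Interpolate at f = 0.78 with slerp weights a = sin((1−f)δ)/sin δ ≈ 0.480, b = sin(fδ)/sin δ ≈ 1.113.
p = a·p₁ + b·p₂ ≈ (-0.599, -0.794, 0.109); φ = arcsin(p_z) ≈ 6.24°, λ = atan2(p_y, p_x) ≈ -127.03°.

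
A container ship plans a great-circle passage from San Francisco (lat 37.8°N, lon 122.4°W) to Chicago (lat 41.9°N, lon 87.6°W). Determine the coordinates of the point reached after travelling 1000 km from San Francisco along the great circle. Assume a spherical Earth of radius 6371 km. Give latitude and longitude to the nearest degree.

≈ lat 40°N, lon 111°W

Write both endpoints as unit vectors p₁, p₂ with components (cos φ cos λ, cos φ sin λ, sin φ).
The central angle between the endpoints is δ = arccos(p₁·p₂) ≈ 0.468 rad (26.8°). The total great-circle distance is δ·R ≈ 0.468 × 6371 ≈ 2985 km, so the target fraction is f = 1000/2985 ≈ 0.335.
Interpolate at f ≈ 0.335 with slerp weights a = sin((1−f)δ)/sin δ ≈ 0.679, b = sin(fδ)/sin δ ≈ 0.346.
p = a·p₁ + b·p₂ ≈ (-0.277, -0.710, 0.647); φ = arcsin(p_z) ≈ 40.33°, λ = atan2(p_y, p_x) ≈ -111.28°.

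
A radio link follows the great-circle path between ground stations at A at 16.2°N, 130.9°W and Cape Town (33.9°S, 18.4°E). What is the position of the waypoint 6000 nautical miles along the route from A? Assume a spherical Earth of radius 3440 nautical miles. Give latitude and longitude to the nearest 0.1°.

≈ 39.5°S, 41.3°W

From cos δ = sin φ₁ sin φ₂ + cos φ₁ cos φ₂ cos Δλ, the central angle is δ ≈ 2.570 rad (147.2°). The total great-circle distance is δ·R ≈ 2.570 × 3440 ≈ 8840 nmi, so the target fraction is f = 6000/8840 ≈ 0.679.
Interpolate at f ≈ 0.679 with slerp weights a = sin((1−f)δ)/sin δ ≈ 1.358, b = sin(fδ)/sin δ ≈ 1.820.
p = a·p₁ + b·p₂ ≈ (0.580, -0.509, -0.636); φ = arcsin(p_z) ≈ -39.52°, λ = atan2(p_y, p_x) ≈ -41.29°.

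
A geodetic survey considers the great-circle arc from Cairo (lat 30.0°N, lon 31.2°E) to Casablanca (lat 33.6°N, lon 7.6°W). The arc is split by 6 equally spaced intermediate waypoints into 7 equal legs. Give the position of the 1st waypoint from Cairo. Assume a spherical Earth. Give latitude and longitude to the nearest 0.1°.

Convert each endpoint to a unit vector on the sphere (x = cos φ cos λ, y = cos φ sin λ, z = sin φ).
The central angle between the endpoints is δ = arccos(p₁·p₂) ≈ 0.576 rad (33.0°).
Interpolate at f = 1/7 with slerp weights a = sin((1−f)δ)/sin δ ≈ 0.870, b = sin(fδ)/sin δ ≈ 0.151.
p = a·p₁ + b·p₂ ≈ (0.769, 0.374, 0.519); φ = arcsin(p_z) ≈ 31.23°, λ = atan2(p_y, p_x) ≈ 25.92°.

≈ lat 31.2°N, lon 25.9°E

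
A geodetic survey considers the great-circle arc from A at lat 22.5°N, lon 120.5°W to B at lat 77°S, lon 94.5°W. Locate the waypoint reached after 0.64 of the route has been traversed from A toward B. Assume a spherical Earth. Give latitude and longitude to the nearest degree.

≈ lat 42°S, lon 114°W

Convert each endpoint to a unit vector on the sphere (x = cos φ cos λ, y = cos φ sin λ, z = sin φ).
The central angle between the endpoints is δ = arccos(p₁·p₂) ≈ 1.758 rad (100.7°).
Interpolate at f = 0.64 with slerp weights a = sin((1−f)δ)/sin δ ≈ 0.602, b = sin(fδ)/sin δ ≈ 0.918.
p = a·p₁ + b·p₂ ≈ (-0.298, -0.685, -0.664); φ = arcsin(p_z) ≈ -41.64°, λ = atan2(p_y, p_x) ≈ -113.54°.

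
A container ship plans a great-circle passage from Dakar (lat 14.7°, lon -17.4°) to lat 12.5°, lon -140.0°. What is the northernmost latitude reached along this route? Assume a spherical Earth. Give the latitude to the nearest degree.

≈ 27°

The great circle lies in the plane with unit normal n̂ = (p₁ × p₂)/|p₁ × p₂|.
Here n̂_z ≈ -0.893; the vertex latitude is φ_max = arccos|n̂_z| ≈ 26.8°.
Check via Clairaut: cos φ_max = |cos φ₁| · sin C = cos(14.7°)·sin(67.4°) ≈ 0.893, again giving ≈ 26.8°.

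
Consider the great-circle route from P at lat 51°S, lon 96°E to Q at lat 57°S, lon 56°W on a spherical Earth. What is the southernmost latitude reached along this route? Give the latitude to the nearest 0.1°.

The great circle lies in the plane with unit normal n̂ = (p₁ × p₂)/|p₁ × p₂|.
Here n̂_z ≈ -0.172; the vertex latitude is φ_max = arccos|n̂_z| ≈ 80.1°.
Check via Clairaut: cos φ_max = |cos φ₁| · sin C = cos(51.0°)·sin(164.2°) ≈ 0.172, again giving ≈ 80.1°.

≈ 80.1°S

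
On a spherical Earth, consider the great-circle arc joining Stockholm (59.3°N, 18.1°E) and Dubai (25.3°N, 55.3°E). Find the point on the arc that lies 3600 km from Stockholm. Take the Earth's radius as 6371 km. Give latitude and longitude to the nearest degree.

≈ 34°N, 50°E

Write both endpoints as unit vectors p₁, p₂ with components (cos φ cos λ, cos φ sin λ, sin φ).
The central angle between the endpoints is δ = arccos(p₁·p₂) ≈ 0.745 rad (42.7°). The total great-circle distance is δ·R ≈ 0.745 × 6371 ≈ 4746 km, so the target fraction is f = 3600/4746 ≈ 0.759.
Interpolate at f ≈ 0.759 with slerp weights a = sin((1−f)δ)/sin δ ≈ 0.264, b = sin(fδ)/sin δ ≈ 0.790.
p = a·p₁ + b·p₂ ≈ (0.535, 0.629, 0.564); φ = arcsin(p_z) ≈ 34.37°, λ = atan2(p_y, p_x) ≈ 49.64°.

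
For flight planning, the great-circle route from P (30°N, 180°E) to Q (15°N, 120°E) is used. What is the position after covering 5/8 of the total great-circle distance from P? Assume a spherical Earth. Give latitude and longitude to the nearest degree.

The haversine formula gives a central angle δ ≈ 0.991 rad (56.8°) between the endpoints.
Interpolate at f = 5/8 with slerp weights a = sin((1−f)δ)/sin δ ≈ 0.434, b = sin(fδ)/sin δ ≈ 0.694.
p = a·p₁ + b·p₂ ≈ (-0.711, 0.581, 0.397); φ = arcsin(p_z) ≈ 23.37°, λ = atan2(p_y, p_x) ≈ 140.77°.

≈ (23°N, 141°E)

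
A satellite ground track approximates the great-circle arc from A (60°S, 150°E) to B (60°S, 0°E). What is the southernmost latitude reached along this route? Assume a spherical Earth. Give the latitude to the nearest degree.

The great circle lies in the plane with unit normal n̂ = (p₁ × p₂)/|p₁ × p₂|.
Here n̂_z ≈ -0.148; the vertex latitude is φ_max = arccos|n̂_z| ≈ 81.5°.
Check via Clairaut: cos φ_max = |cos φ₁| · sin C = cos(60.0°)·sin(162.8°) ≈ 0.148, again giving ≈ 81.5°.

≈ 82°S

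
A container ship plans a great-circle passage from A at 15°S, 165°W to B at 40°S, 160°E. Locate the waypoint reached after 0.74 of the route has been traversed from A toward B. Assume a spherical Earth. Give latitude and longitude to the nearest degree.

≈ 34°S, 171°E

Write both endpoints as unit vectors p₁, p₂ with components (cos φ cos λ, cos φ sin λ, sin φ).
The central angle between the endpoints is δ = arccos(p₁·p₂) ≈ 0.688 rad (39.4°).
Interpolate at f = 0.74 with slerp weights a = sin((1−f)δ)/sin δ ≈ 0.280, b = sin(fδ)/sin δ ≈ 0.768.
p = a·p₁ + b·p₂ ≈ (-0.814, 0.131, -0.566); φ = arcsin(p_z) ≈ -34.47°, λ = atan2(p_y, p_x) ≈ 170.85°.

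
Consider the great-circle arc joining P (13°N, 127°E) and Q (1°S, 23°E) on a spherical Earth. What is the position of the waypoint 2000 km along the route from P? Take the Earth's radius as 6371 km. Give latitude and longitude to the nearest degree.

≈ (13°N, 109°E)

From cos δ = sin φ₁ sin φ₂ + cos φ₁ cos φ₂ cos Δλ, the central angle is δ ≈ 1.813 rad (103.9°). The total great-circle distance is δ·R ≈ 1.813 × 6371 ≈ 11549 km, so the target fraction is f = 2000/11549 ≈ 0.173.
Interpolate at f ≈ 0.173 with slerp weights a = sin((1−f)δ)/sin δ ≈ 1.027, b = sin(fδ)/sin δ ≈ 0.318.
p = a·p₁ + b·p₂ ≈ (-0.310, 0.924, 0.226); φ = arcsin(p_z) ≈ 13.04°, λ = atan2(p_y, p_x) ≈ 108.54°.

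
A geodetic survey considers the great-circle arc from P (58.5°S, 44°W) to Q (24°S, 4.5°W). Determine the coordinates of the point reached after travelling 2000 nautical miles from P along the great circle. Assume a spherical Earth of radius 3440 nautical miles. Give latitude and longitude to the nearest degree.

≈ (34°S, 11°W)

Convert each endpoint to a unit vector on the sphere (x = cos φ cos λ, y = cos φ sin λ, z = sin φ).
The central angle between the endpoints is δ = arccos(p₁·p₂) ≈ 0.774 rad (44.3°). The total great-circle distance is δ·R ≈ 0.774 × 3440 ≈ 2663 nmi, so the target fraction is f = 2000/2663 ≈ 0.751.
Interpolate at f ≈ 0.751 with slerp weights a = sin((1−f)δ)/sin δ ≈ 0.274, b = sin(fδ)/sin δ ≈ 0.786.
p = a·p₁ + b·p₂ ≈ (0.818, -0.156, -0.553); φ = arcsin(p_z) ≈ -33.58°, λ = atan2(p_y, p_x) ≈ -10.77°.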